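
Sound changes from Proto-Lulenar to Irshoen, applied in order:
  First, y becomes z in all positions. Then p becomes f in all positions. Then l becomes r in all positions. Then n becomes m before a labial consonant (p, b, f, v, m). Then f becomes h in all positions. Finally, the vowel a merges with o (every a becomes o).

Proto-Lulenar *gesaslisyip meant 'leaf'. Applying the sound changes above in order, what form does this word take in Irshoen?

gesosriszih

Irshoen: *gesaslisyip
  gesaslisyip → gesasliszip   [unconditioned shift]
  gesasliszip → gesasliszif   [unconditioned shift]
  gesasliszif → gesasriszif   [unconditioned shift]
  gesasriszif (rule 4 does not apply)
  gesasriszif → gesasriszih   [unconditioned shift]
  gesasriszih → gesosriszih   [vowel merger]
  giving Irshoen gesosriszih.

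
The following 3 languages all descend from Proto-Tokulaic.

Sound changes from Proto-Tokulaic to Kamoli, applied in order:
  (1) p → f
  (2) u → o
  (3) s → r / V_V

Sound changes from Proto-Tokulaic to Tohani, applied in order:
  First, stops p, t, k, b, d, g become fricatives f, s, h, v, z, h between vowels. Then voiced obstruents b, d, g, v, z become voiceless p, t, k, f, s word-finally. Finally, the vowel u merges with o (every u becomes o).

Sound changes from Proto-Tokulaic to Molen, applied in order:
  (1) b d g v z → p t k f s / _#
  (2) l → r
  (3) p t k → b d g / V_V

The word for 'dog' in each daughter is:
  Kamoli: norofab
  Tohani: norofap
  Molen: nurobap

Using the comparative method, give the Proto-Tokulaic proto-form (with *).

*nuropab

Position 7: Kamoli has b, Tohani has p, Molen has p. Kamoli preserves b here (none of its changes turn any other segment into b), so the proto-segment is *b.
Position 2: Kamoli has o, Tohani has o, Molen has u. Molen preserves u here (none of its changes turn any other segment into u), so the proto-segment is *u.
Position 5: Kamoli has f, Tohani has f, Molen has b. Taking the neighbouring segments as reconstructed: Kamoli f could go back to *p or *f; Tohani f could go back to *p or *f; Molen b could go back to *p or *b — the one source consistent with every daughter is *p.
Continuing position by position gives *nuropab; check it forward:
Kamoli: *nuropab > nurofab > norofab  (by unconditioned shift, vowel merger)
Tohani: *nuropab
  nuropab → nurofab   [intervocalic lenition]
  nurofab → nurofap   [final devoicing]
  nurofap → norofap   [vowel merger]
  giving Tohani norofap.
Molen: *nuropab > nuropap > nurobap  (by final devoicing, intervocalic voicing)
No other proto-form is consistent with every reflex, so the reconstruction is *nuropab.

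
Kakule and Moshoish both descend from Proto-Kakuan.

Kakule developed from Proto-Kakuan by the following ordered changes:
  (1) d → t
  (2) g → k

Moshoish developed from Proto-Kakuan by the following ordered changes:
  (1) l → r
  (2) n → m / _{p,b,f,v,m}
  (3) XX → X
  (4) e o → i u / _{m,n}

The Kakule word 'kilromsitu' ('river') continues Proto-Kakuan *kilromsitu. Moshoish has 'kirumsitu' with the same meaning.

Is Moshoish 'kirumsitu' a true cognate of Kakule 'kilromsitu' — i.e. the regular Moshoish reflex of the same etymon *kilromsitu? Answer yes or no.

Derive the expected Moshoish reflex of *kilromsitu:
Moshoish: *kilromsitu
  kilromsitu → kirromsitu   [unconditioned shift]
  kirromsitu (rule 2 does not apply)
  kirromsitu → kiromsitu   [degemination]
  kiromsitu → kirumsitu   [pre-nasal raising]
  giving Moshoish kirumsitu.
Moshoish 'kirumsitu' matches the regular reflex exactly, so the pair is cognate.

yes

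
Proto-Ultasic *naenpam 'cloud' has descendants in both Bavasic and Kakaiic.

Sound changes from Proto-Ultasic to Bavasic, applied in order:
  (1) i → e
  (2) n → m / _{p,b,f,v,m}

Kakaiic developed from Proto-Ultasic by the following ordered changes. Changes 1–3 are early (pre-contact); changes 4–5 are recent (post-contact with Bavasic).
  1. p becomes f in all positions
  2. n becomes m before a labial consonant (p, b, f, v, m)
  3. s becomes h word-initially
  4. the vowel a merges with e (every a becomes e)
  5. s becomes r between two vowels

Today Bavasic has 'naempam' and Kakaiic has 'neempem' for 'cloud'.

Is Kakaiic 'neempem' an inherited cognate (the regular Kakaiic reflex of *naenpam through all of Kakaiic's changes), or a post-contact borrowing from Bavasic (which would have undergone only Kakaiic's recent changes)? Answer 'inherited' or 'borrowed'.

If inherited, *naenpam would pass through all of Kakaiic's changes:
Kakaiic: *naenpam
  naenpam → naenfam   [unconditioned shift]
  naenfam → naemfam   [nasal place assimilation]
  naemfam (rule 3 does not apply)
  naemfam → neemfem   [vowel merger]
  neemfem (rule 5 does not apply)
  giving Kakaiic neemfem.
If borrowed from Bavasic 'naempam' after the early changes, it would undergo only the recent ones:
  rule 4 (vowel merger): naempam → neempem
  rule 5 (rhotacism): no change (neempem)
  ⇒ as a loan: neempem
Kakaiic 'neempem' matches the loan outcome 'neempem', not the inherited 'neemfem' — it skipped the early Kakaiic changes, so it was borrowed from Bavasic.

borrowed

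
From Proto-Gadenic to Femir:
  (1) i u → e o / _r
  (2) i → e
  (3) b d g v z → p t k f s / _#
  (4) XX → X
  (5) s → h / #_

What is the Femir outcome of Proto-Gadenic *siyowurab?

Femir: *siyowurab > siyoworab > seyoworab > seyoworap > heyoworap  (by pre-rhotic lowering, vowel merger, final devoicing, debuccalisation)

heyoworap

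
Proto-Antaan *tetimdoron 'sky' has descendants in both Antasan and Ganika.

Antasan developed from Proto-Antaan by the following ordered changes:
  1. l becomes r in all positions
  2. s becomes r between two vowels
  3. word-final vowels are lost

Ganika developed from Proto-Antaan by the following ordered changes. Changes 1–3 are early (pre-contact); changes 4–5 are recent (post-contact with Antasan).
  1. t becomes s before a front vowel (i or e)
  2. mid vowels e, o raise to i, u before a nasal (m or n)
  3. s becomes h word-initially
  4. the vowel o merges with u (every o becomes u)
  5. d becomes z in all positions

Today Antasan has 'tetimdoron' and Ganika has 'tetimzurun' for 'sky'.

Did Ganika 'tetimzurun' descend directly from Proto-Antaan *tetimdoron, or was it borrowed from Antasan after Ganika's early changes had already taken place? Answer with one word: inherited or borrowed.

borrowed

If inherited, *tetimdoron would pass through all of Ganika's changes:
Ganika: start from *tetimdoron.
  rule 1 (palatalisation): tetimdoron → sesimdoron
  rule 2 (pre-nasal raising): sesimdoron → sesimdorun
  rule 3 (debuccalisation): sesimdorun → hesimdorun
  rule 4 (vowel merger): hesimdorun → hesimdurun
  rule 5 (unconditioned shift): hesimdurun → hesimzurun
  ⇒ Ganika hesimzurun
If borrowed from Antasan 'tetimdoron' after the early changes, it would undergo only the recent ones:
  rule 4 (vowel merger): tetimdoron → tetimdurun
  rule 5 (unconditioned shift): tetimdurun → tetimzurun
  ⇒ as a loan: tetimzurun
Ganika 'tetimzurun' matches the loan outcome 'tetimzurun', not the inherited 'hesimzurun' — it skipped the early Ganika changes, so it was borrowed from Antasan.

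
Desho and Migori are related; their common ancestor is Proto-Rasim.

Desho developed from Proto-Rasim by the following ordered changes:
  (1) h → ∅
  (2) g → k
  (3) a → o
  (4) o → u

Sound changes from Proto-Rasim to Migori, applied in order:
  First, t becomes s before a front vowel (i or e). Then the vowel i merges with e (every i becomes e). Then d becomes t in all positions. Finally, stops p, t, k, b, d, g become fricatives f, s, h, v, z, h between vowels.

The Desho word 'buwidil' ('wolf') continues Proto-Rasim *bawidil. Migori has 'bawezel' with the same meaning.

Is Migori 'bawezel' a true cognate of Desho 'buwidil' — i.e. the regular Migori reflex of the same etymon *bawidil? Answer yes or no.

no

Derive the expected Migori reflex of *bawidil:
Migori: *bawidil
  bawidil (rule 1 does not apply)
  bawidil → bawedel   [vowel merger]
  bawedel → bawetel   [unconditioned shift]
  bawetel → bawesel   [intervocalic lenition]
  giving Migori bawesel.
The regular Migori reflex would be 'bawesel', but the attested form is 'bawezel'. The correspondence is irregular, so they are not cognates (the Migori form has a different source).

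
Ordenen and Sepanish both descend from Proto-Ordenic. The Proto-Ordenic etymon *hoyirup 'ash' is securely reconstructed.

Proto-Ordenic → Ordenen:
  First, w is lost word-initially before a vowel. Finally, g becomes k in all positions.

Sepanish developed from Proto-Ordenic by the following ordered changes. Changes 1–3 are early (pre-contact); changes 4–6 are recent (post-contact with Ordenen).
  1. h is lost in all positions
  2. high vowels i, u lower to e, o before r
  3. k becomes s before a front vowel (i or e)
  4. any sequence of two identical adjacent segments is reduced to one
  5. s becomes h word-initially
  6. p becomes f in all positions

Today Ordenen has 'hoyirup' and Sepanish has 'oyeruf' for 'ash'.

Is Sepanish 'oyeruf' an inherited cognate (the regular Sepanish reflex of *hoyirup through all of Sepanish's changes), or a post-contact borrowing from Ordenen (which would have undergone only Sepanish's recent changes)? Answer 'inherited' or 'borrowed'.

If inherited, *hoyirup would pass through all of Sepanish's changes:
Sepanish: *hoyirup > oyirup > oyerup > oyeruf  (by h-loss, pre-rhotic lowering, unconditioned shift)
If borrowed from Ordenen 'hoyirup' after the early changes, it would undergo only the recent ones:
  rule 4 (degemination): no change (hoyirup)
  rule 5 (debuccalisation): no change (hoyirup)
  rule 6 (unconditioned shift): hoyirup → hoyiruf
  ⇒ as a loan: hoyiruf
Sepanish 'oyeruf' matches the inherited outcome exactly, so it is an inherited cognate, not a loan.

inherited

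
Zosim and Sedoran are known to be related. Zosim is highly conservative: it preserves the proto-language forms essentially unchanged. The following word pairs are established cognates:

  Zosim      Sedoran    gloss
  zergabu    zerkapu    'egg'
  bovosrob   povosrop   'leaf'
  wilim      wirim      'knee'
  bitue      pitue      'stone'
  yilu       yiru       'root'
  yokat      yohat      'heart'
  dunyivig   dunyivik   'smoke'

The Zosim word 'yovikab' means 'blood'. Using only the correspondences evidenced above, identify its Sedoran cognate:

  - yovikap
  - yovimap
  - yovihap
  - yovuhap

yokat ~ yohat — Zosim k corresponds to Sedoran h between vowels (before a back vowel).
bovosrob ~ povosrop — Zosim b corresponds to Sedoran p word-finally.
Applying these to Zosim 'yovikab':
  yovikab → yovihab   (k→h between vowels (before a back vowel))
  yovihab → yovihap   (b→p word-finally)
So the Sedoran cognate is 'yovihap'.

yovihap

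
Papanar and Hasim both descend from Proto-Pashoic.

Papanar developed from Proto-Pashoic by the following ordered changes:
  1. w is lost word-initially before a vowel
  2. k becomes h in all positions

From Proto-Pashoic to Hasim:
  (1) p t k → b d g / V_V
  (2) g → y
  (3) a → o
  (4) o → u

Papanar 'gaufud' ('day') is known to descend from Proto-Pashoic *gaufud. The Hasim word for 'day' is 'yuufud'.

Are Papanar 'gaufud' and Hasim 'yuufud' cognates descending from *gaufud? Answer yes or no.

yes

Derive the expected Hasim reflex of *gaufud:
Hasim: start from *gaufud.
  rule 1: no change — gaufud
  rule 2 (unconditioned shift): gaufud → yaufud
  rule 3 (vowel merger): yaufud → youfud
  rule 4 (vowel merger): youfud → yuufud
  ⇒ Hasim yuufud
Hasim 'yuufud' matches the regular reflex exactly, so the pair is cognate.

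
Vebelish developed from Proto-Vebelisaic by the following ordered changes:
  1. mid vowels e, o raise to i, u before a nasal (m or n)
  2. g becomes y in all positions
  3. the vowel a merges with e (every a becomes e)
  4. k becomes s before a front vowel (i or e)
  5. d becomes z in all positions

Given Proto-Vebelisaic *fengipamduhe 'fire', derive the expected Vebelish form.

finyipemzuhe

Vebelish: *fengipamduhe
  fengipamduhe → fingipamduhe   [pre-nasal raising]
  fingipamduhe → finyipamduhe   [unconditioned shift]
  finyipamduhe → finyipemduhe   [vowel merger]
  finyipemduhe (rule 4 does not apply)
  finyipemduhe → finyipemzuhe   [unconditioned shift]
  giving Vebelish finyipemzuhe.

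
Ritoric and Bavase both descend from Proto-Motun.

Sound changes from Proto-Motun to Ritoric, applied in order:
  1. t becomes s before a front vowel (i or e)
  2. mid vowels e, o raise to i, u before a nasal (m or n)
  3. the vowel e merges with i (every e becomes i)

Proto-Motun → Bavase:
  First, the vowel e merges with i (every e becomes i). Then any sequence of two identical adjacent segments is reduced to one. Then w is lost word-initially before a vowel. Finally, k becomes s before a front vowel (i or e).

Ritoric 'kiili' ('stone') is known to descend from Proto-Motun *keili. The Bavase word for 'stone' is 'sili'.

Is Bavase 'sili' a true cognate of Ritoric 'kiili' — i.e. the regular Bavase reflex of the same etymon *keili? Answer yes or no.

Derive the expected Bavase reflex of *keili:
Bavase: *keili > kiili > kili > sili  (by vowel merger, degemination, palatalisation)
Bavase 'sili' matches the regular reflex exactly, so the pair is cognate.

yes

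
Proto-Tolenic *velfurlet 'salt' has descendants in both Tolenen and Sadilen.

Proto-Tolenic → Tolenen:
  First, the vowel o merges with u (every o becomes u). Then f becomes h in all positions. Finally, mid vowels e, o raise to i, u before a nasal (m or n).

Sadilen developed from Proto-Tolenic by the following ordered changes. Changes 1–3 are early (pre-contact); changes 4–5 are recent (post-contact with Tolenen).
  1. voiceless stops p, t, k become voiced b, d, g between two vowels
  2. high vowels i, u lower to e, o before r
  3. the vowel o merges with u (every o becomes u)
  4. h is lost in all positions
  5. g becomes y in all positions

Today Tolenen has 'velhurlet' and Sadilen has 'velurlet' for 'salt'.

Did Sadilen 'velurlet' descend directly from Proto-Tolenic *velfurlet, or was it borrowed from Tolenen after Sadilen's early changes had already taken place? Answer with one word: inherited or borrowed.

borrowed

If inherited, *velfurlet would pass through all of Sadilen's changes:
Sadilen: start from *velfurlet.
  rule 1: no change — velfurlet
  rule 2 (pre-rhotic lowering): velfurlet → velforlet
  rule 3 (vowel merger): velforlet → velfurlet
  rule 4: no change — velfurlet
  rule 5: no change — velfurlet
  ⇒ Sadilen velfurlet
If borrowed from Tolenen 'velhurlet' after the early changes, it would undergo only the recent ones:
  rule 4 (h-loss): velhurlet → velurlet
  rule 5 (unconditioned shift): no change (velurlet)
  ⇒ as a loan: velurlet
Sadilen 'velurlet' matches the loan outcome 'velurlet', not the inherited 'velfurlet' — it skipped the early Sadilen changes, so it was borrowed from Tolenen.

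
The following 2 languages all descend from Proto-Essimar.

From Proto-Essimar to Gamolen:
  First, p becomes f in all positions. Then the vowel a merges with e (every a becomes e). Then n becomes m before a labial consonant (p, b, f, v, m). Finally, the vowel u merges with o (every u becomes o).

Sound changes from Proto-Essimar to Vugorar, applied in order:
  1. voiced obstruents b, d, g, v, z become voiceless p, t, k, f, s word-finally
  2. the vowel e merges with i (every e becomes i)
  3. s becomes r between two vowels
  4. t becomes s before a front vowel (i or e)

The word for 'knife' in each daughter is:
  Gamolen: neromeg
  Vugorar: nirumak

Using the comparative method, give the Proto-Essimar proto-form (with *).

*nerumag

Position 6: Gamolen has e, Vugorar has a. Vugorar preserves a here (none of its changes turn any other segment into a), so the proto-segment is *a.
Position 2: Gamolen has e, Vugorar has i. Taking the neighbouring segments as reconstructed: Gamolen e could go back to *a or *e; Vugorar i could go back to *e or *i — the one source consistent with every daughter is *e.
Verify the candidate proto-form against each daughter:
Gamolen: *nerumag
  nerumag (rule 1 does not apply)
  nerumag → nerumeg   [vowel merger]
  nerumeg (rule 3 does not apply)
  nerumeg → neromeg   [vowel merger]
  giving Gamolen neromeg.
Vugorar: *nerumag > nerumak > nirumak  (by final devoicing, vowel merger)
*nerumag is the unique common source.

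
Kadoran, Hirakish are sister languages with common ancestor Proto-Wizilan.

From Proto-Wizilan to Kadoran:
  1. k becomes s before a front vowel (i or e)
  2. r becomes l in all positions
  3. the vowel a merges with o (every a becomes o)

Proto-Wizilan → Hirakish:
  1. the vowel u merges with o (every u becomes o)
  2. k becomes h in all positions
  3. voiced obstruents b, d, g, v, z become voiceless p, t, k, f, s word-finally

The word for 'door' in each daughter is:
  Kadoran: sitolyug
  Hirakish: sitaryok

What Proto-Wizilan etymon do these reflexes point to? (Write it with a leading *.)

*sitaryug

Position 5: Kadoran has l, Hirakish has r. Hirakish preserves r here (none of its changes turn any other segment into r), so the proto-segment is *r.
Position 8: Kadoran has g, Hirakish has k. Kadoran preserves g here (none of its changes turn any other segment into g), so the proto-segment is *g.
Position 7: Kadoran has u, Hirakish has o. Kadoran preserves u here (none of its changes turn any other segment into u), so the proto-segment is *u.
Continuing position by position gives *sitaryug; check it forward:
Kadoran: *sitaryug > sitalyug > sitolyug  (by unconditioned shift, vowel merger)
Hirakish: *sitaryug > sitaryog > sitaryok  (by vowel merger, final devoicing)
No other proto-form is consistent with every reflex, so the reconstruction is *sitaryug.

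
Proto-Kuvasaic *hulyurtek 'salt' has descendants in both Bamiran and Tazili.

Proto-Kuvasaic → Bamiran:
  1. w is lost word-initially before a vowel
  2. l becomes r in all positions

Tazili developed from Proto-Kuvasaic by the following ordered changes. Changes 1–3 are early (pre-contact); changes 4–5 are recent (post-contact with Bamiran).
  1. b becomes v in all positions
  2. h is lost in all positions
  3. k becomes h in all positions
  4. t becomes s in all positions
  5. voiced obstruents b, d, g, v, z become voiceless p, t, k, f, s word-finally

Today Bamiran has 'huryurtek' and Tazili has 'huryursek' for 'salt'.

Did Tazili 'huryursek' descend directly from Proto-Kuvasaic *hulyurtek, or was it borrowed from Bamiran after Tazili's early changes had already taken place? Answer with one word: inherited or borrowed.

borrowed

If inherited, *hulyurtek would pass through all of Tazili's changes:
Tazili: start from *hulyurtek.
  rule 1: no change — hulyurtek
  rule 2 (h-loss): hulyurtek → ulyurtek
  rule 3 (unconditioned shift): ulyurtek → ulyurteh
  rule 4 (unconditioned shift): ulyurteh → ulyurseh
  rule 5: no change — ulyurseh
  ⇒ Tazili ulyurseh
If borrowed from Bamiran 'huryurtek' after the early changes, it would undergo only the recent ones:
  rule 4 (unconditioned shift): huryurtek → huryursek
  rule 5 (final devoicing): no change (huryursek)
  ⇒ as a loan: huryursek
Tazili 'huryursek' matches the loan outcome 'huryursek', not the inherited 'ulyurseh' — it skipped the early Tazili changes, so it was borrowed from Bamiran.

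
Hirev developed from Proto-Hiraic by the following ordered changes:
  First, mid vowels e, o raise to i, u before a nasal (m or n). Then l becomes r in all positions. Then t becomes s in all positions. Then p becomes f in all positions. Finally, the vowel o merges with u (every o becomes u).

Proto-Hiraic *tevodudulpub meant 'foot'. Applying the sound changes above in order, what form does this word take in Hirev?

sevududurfub

Hirev: *tevodudulpub
  tevodudulpub (rule 1 does not apply)
  tevodudulpub → tevodudurpub   [unconditioned shift]
  tevodudurpub → sevodudurpub   [unconditioned shift]
  sevodudurpub → sevodudurfub   [unconditioned shift]
  sevodudurfub → sevududurfub   [vowel merger]
  giving Hirev sevududurfub.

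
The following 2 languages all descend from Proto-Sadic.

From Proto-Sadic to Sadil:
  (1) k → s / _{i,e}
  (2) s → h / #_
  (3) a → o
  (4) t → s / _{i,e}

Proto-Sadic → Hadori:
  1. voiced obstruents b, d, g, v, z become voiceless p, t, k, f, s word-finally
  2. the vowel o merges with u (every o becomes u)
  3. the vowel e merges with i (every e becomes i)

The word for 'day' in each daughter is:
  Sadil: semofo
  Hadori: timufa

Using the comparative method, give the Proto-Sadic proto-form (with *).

*temofa

Position 6: Sadil has o, Hadori has a. Hadori preserves a here (none of its changes turn any other segment into a), so the proto-segment is *a.
Position 2: Sadil has e, Hadori has i. Sadil preserves e here (none of its changes turn any other segment into e), so the proto-segment is *e.
Position 4: Sadil has o, Hadori has u. Taking the neighbouring segments as reconstructed: Sadil o could go back to *a or *o; Hadori u could go back to *o or *u — the one source consistent with every daughter is *o.
Verify the candidate proto-form against each daughter:
Sadil: *temofa > temofo > semofo  (by vowel merger, palatalisation)
Hadori: *temofa > temufa > timufa  (by vowel merger, vowel merger)
No other proto-form is consistent with every reflex, so the reconstruction is *temofa.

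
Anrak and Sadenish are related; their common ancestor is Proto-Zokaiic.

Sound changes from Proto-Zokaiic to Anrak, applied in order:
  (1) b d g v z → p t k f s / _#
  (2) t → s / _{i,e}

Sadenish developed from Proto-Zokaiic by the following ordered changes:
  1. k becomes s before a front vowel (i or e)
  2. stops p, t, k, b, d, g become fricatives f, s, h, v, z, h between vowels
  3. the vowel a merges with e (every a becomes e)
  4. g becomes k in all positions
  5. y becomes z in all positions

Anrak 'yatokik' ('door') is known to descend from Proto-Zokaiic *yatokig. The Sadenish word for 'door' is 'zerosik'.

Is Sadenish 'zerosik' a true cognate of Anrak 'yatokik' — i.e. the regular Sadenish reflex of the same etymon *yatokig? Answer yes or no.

Derive the expected Sadenish reflex of *yatokig:
Sadenish: start from *yatokig.
  rule 1 (palatalisation): yatokig → yatosig
  rule 2 (intervocalic lenition): yatosig → yasosig
  rule 3 (vowel merger): yasosig → yesosig
  rule 4 (unconditioned shift): yesosig → yesosik
  rule 5 (unconditioned shift): yesosik → zesosik
  ⇒ Sadenish zesosik
The regular Sadenish reflex would be 'zesosik', but the attested form is 'zerosik'. The correspondence is irregular, so they are not cognates (the Sadenish form has a different source).

no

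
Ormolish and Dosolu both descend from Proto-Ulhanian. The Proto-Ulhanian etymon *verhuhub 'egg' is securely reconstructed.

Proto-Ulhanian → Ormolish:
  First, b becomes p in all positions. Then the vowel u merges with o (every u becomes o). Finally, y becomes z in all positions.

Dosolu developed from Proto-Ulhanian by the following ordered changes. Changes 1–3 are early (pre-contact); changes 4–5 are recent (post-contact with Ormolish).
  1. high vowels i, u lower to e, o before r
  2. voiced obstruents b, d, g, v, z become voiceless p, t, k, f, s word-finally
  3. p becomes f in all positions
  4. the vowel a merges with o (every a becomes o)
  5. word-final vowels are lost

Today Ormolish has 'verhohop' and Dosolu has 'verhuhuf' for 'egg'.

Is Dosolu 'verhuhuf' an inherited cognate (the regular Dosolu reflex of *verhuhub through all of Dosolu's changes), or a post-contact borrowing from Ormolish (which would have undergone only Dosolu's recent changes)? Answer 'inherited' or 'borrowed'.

inherited

If inherited, *verhuhub would pass through all of Dosolu's changes:
Dosolu: start from *verhuhub.
  rule 1: no change — verhuhub
  rule 2 (final devoicing): verhuhub → verhuhup
  rule 3 (unconditioned shift): verhuhup → verhuhuf
  rule 4: no change — verhuhuf
  rule 5: no change — verhuhuf
  ⇒ Dosolu verhuhuf
If borrowed from Ormolish 'verhohop' after the early changes, it would undergo only the recent ones:
  rule 4 (vowel merger): no change (verhohop)
  rule 5 (apocope): no change (verhohop)
  ⇒ as a loan: verhohop
Dosolu 'verhuhuf' matches the inherited outcome exactly, so it is an inherited cognate, not a loan.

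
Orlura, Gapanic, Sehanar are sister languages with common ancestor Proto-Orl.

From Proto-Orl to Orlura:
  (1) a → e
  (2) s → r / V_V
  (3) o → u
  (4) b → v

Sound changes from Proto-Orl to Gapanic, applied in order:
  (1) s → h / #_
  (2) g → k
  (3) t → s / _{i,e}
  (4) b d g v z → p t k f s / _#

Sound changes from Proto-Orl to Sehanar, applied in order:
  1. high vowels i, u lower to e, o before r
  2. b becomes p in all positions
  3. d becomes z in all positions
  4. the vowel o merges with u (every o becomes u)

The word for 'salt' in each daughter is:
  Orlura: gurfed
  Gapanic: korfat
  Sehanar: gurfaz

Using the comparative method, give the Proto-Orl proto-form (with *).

Position 5: Orlura has e, Gapanic has a, Sehanar has a. Gapanic preserves a here (none of its changes turn any other segment into a), so the proto-segment is *a.
Position 1: Orlura has g, Gapanic has k, Sehanar has g. Orlura preserves g here (none of its changes turn any other segment into g), so the proto-segment is *g.
Position 6: Orlura has d, Gapanic has t, Sehanar has z. Orlura preserves d here (none of its changes turn any other segment into d), so the proto-segment is *d.
Continuing position by position gives *gorfad; check it forward:
Orlura: *gorfad
  gorfad → gorfed   [vowel merger]
  gorfed (rule 2 does not apply)
  gorfed → gurfed   [vowel merger]
  gurfed (rule 4 does not apply)
  giving Orlura gurfed.
Gapanic: *gorfad
  gorfad (rule 1 does not apply)
  gorfad → korfad   [unconditioned shift]
  korfad (rule 3 does not apply)
  korfad → korfat   [final devoicing]
  giving Gapanic korfat.
Sehanar: *gorfad > gorfaz > gurfaz  (by unconditioned shift, vowel merger)
*gorfad is the unique common source.

*gorfad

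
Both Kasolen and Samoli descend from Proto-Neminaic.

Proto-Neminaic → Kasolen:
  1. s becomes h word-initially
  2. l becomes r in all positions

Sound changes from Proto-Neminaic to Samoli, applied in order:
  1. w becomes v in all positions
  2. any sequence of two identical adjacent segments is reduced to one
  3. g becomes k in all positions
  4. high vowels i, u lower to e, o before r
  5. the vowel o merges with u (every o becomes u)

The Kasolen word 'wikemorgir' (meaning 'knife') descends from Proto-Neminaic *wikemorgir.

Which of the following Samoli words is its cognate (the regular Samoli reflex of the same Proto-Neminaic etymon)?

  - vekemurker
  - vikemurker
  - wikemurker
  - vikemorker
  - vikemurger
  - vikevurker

vikemurker

Samoli: start from *wikemorgir.
  rule 1 (unconditioned shift): wikemorgir → vikemorgir
  rule 2: no change — vikemorgir
  rule 3 (unconditioned shift): vikemorgir → vikemorkir
  rule 4 (pre-rhotic lowering): vikemorkir → vikemorker
  rule 5 (vowel merger): vikemorker → vikemurker
  ⇒ Samoli vikemurker
Among the options, 'vikemurker' alone shows every Samoli change applied in order.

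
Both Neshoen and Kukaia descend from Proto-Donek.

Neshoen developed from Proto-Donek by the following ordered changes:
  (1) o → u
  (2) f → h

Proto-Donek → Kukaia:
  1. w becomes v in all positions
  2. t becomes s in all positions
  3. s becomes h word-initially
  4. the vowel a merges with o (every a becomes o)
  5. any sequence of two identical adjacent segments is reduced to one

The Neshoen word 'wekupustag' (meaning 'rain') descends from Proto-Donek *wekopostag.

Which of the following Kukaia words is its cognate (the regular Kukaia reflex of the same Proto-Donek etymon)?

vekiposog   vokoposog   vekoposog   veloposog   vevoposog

vekoposog

Kukaia: *wekopostag > vekopostag > vekopossag > vekopossog > vekoposog  (by unconditioned shift, unconditioned shift, vowel merger, degemination)
Only 'vekoposog' matches the regular Kukaia development of *wekopostag.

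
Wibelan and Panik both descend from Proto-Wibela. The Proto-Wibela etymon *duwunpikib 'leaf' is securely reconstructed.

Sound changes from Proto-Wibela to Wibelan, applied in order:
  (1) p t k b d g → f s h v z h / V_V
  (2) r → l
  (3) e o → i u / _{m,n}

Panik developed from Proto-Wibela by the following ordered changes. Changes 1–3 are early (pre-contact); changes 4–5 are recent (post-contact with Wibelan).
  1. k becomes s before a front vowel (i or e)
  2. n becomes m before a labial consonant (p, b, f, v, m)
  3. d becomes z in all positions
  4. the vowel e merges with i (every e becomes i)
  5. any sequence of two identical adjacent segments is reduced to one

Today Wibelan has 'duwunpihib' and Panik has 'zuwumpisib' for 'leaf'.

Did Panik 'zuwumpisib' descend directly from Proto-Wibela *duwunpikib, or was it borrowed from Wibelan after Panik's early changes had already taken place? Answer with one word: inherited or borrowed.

If inherited, *duwunpikib would pass through all of Panik's changes:
Panik: *duwunpikib > duwunpisib > duwumpisib > zuwumpisib  (by palatalisation, nasal place assimilation, unconditioned shift)
If borrowed from Wibelan 'duwunpihib' after the early changes, it would undergo only the recent ones:
  rule 4 (vowel merger): no change (duwunpihib)
  rule 5 (degemination): no change (duwunpihib)
  ⇒ as a loan: duwunpihib
Panik 'zuwumpisib' matches the inherited outcome exactly, so it is an inherited cognate, not a loan.

inherited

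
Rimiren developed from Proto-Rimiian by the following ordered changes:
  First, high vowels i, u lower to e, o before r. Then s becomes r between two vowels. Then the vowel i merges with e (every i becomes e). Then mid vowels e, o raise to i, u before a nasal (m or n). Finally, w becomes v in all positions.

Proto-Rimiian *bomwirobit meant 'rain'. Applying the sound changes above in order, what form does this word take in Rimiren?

bumverobet

Rimiren: *bomwirobit > bomwerobit > bomwerobet > bumwerobet > bumverobet  (by pre-rhotic lowering, vowel merger, pre-nasal raising, unconditioned shift)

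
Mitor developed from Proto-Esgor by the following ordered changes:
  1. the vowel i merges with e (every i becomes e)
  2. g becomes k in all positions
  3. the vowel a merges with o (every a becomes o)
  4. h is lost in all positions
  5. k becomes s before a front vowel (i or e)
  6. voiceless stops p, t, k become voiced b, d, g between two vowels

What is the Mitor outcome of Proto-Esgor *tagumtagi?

Mitor: *tagumtagi
  tagumtagi → tagumtage   [vowel merger]
  tagumtage → takumtake   [unconditioned shift]
  takumtake → tokumtoke   [vowel merger]
  tokumtoke (rule 4 does not apply)
  tokumtoke → tokumtose   [palatalisation]
  tokumtose → togumtose   [intervocalic voicing]
  giving Mitor togumtose.

togumtose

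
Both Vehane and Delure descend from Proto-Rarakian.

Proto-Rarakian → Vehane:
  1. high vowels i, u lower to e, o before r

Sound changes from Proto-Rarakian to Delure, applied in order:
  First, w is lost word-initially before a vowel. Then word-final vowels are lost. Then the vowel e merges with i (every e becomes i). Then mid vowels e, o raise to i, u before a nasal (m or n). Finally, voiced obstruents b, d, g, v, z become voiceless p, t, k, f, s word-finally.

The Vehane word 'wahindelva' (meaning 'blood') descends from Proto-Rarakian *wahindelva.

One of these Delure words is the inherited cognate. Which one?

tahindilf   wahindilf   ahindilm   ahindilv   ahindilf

Delure: start from *wahindelva.
  rule 1 (glide loss): wahindelva → ahindelva
  rule 2 (apocope): ahindelva → ahindelv
  rule 3 (vowel merger): ahindelv → ahindilv
  rule 4: no change — ahindilv
  rule 5 (final devoicing): ahindilv → ahindilf
  ⇒ Delure ahindilf
Among the options, 'ahindilf' alone shows every Delure change applied in order.

ahindilf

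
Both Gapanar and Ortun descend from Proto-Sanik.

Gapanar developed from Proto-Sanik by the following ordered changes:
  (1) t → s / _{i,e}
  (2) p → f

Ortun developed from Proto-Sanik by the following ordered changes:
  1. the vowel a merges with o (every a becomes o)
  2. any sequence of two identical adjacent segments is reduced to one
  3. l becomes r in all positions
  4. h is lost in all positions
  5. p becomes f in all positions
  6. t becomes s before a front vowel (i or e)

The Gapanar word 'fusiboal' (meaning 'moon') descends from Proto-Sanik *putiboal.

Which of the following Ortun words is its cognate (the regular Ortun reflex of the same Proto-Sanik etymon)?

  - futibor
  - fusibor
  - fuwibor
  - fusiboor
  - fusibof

Ortun: *putiboal > putibool > putibol > putibor > futibor > fusibor  (by vowel merger, degemination, unconditioned shift, unconditioned shift, palatalisation)
The other candidates each miss or misapply at least one Ortun change.

fusibor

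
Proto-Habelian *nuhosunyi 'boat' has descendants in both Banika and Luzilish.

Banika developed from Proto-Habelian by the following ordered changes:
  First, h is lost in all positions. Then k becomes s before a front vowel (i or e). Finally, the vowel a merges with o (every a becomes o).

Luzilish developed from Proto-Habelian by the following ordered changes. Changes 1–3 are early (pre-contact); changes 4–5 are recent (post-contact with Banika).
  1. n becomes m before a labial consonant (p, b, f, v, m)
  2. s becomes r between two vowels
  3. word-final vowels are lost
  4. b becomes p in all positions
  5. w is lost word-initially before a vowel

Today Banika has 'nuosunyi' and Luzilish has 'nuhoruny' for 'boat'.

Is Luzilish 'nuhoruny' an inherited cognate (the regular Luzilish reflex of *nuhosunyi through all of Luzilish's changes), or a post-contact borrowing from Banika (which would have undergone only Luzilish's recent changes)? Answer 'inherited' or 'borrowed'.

If inherited, *nuhosunyi would pass through all of Luzilish's changes:
Luzilish: start from *nuhosunyi.
  rule 1: no change — nuhosunyi
  rule 2 (rhotacism): nuhosunyi → nuhorunyi
  rule 3 (apocope): nuhorunyi → nuhoruny
  rule 4: no change — nuhoruny
  rule 5: no change — nuhoruny
  ⇒ Luzilish nuhoruny
If borrowed from Banika 'nuosunyi' after the early changes, it would undergo only the recent ones:
  rule 4 (unconditioned shift): no change (nuosunyi)
  rule 5 (glide loss): no change (nuosunyi)
  ⇒ as a loan: nuosunyi
Luzilish 'nuhoruny' matches the inherited outcome exactly, so it is an inherited cognate, not a loan.

inherited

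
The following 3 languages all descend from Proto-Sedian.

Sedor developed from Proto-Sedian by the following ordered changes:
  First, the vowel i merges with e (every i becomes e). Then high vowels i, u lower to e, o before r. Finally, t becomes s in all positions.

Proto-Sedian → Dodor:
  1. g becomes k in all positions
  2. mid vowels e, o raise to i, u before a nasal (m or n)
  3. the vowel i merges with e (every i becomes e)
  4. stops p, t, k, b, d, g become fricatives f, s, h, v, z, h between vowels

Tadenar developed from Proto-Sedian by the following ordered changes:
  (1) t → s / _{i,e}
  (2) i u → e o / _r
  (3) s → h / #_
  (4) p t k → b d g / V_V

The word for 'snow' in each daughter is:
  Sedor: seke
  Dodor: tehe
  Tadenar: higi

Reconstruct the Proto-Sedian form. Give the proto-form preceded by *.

Position 1: Sedor has s, Dodor has t, Tadenar has h. Dodor preserves t here (none of its changes turn any other segment into t), so the proto-segment is *t.
Position 3: Sedor has k, Dodor has h, Tadenar has g. Sedor preserves k here (none of its changes turn any other segment into k), so the proto-segment is *k.
Position 4: Sedor has e, Dodor has e, Tadenar has i. Tadenar preserves i here (none of its changes turn any other segment into i), so the proto-segment is *i.
Continuing position by position gives *tiki; check it forward:
Sedor: *tiki
  tiki → teke   [vowel merger]
  teke (rule 2 does not apply)
  teke → seke   [unconditioned shift]
  giving Sedor seke.
Dodor: *tiki
  tiki (rule 1 does not apply)
  tiki (rule 2 does not apply)
  tiki → teke   [vowel merger]
  teke → tehe   [intervocalic lenition]
  giving Dodor tehe.
Tadenar: *tiki > siki > hiki > higi  (by palatalisation, debuccalisation, intervocalic voicing)
No other proto-form is consistent with every reflex, so the reconstruction is *tiki.

*tiki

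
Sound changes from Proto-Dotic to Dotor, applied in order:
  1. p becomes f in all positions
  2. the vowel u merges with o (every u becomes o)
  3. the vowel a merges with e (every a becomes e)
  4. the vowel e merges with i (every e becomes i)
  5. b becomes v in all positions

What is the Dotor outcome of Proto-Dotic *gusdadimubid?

Dotor: start from *gusdadimubid.
  rule 1: no change — gusdadimubid
  rule 2 (vowel merger): gusdadimubid → gosdadimobid
  rule 3 (vowel merger): gosdadimobid → gosdedimobid
  rule 4 (vowel merger): gosdedimobid → gosdidimobid
  rule 5 (unconditioned shift): gosdidimobid → gosdidimovid
  ⇒ Dotor gosdidimovid

gosdidimovid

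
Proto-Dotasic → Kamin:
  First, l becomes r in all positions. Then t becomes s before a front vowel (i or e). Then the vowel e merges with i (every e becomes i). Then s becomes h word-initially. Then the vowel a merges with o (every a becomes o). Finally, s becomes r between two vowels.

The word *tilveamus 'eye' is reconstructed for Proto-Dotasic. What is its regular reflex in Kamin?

Kamin: *tilveamus
  tilveamus → tirveamus   [unconditioned shift]
  tirveamus → sirveamus   [palatalisation]
  sirveamus → sirviamus   [vowel merger]
  sirviamus → hirviamus   [debuccalisation]
  hirviamus → hirviomus   [vowel merger]
  hirviomus (rule 6 does not apply)
  giving Kamin hirviomus.

hirviomus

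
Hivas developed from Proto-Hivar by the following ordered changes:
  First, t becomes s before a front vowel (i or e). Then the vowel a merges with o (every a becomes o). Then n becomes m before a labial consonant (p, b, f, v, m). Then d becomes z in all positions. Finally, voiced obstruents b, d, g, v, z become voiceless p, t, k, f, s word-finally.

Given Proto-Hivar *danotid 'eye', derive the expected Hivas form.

zonosis

Hivas: start from *danotid.
  rule 1 (palatalisation): danotid → danosid
  rule 2 (vowel merger): danosid → donosid
  rule 3: no change — donosid
  rule 4 (unconditioned shift): donosid → zonosiz
  rule 5 (final devoicing): zonosiz → zonosis
  ⇒ Hivas zonosis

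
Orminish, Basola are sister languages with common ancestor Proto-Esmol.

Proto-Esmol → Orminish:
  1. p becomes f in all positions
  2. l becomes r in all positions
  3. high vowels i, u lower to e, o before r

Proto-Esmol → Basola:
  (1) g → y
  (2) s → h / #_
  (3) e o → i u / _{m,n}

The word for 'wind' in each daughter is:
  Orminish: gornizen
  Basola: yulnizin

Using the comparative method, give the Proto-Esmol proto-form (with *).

Position 2: Orminish has o, Basola has u. Taking the neighbouring segments as reconstructed: Orminish o could go back to *o or *u; Basola u can only go back to *u — the one source consistent with every daughter is *u.
Position 1: Orminish has g, Basola has y. Orminish preserves g here (none of its changes turn any other segment into g), so the proto-segment is *g.
This points to *gulnizen. Verify forward in each daughter:
Orminish: start from *gulnizen.
  rule 1: no change — gulnizen
  rule 2 (unconditioned shift): gulnizen → gurnizen
  rule 3 (pre-rhotic lowering): gurnizen → gornizen
  ⇒ Orminish gornizen
Basola: start from *gulnizen.
  rule 1 (unconditioned shift): gulnizen → yulnizen
  rule 2: no change — yulnizen
  rule 3 (pre-nasal raising): yulnizen → yulnizin
  ⇒ Basola yulnizin
*gulnizen is the unique common source.

*gulnizen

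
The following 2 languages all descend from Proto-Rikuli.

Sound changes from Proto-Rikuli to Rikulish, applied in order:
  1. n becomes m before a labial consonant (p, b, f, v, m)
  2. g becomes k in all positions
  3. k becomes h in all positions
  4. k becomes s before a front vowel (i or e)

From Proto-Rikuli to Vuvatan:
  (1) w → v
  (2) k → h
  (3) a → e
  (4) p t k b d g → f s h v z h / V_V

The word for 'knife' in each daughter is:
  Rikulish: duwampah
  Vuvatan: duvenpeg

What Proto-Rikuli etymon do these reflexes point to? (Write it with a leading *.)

*duwanpag

Position 7: Rikulish has a, Vuvatan has e. Rikulish preserves a here (none of its changes turn any other segment into a), so the proto-segment is *a.
Position 5: Rikulish has m, Vuvatan has n. Vuvatan preserves n here (none of its changes turn any other segment into n), so the proto-segment is *n.
Position 3: Rikulish has w, Vuvatan has v. Rikulish preserves w here (none of its changes turn any other segment into w), so the proto-segment is *w.
This points to *duwanpag. Verify forward in each daughter:
Rikulish: *duwanpag > duwampag > duwampak > duwampah  (by nasal place assimilation, unconditioned shift, unconditioned shift)
Vuvatan: *duwanpag
  duwanpag → duvanpag   [unconditioned shift]
  duvanpag (rule 2 does not apply)
  duvanpag → duvenpeg   [vowel merger]
  duvenpeg (rule 4 does not apply)
  giving Vuvatan duvenpeg.
No other proto-form is consistent with every reflex, so the reconstruction is *duwanpag.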